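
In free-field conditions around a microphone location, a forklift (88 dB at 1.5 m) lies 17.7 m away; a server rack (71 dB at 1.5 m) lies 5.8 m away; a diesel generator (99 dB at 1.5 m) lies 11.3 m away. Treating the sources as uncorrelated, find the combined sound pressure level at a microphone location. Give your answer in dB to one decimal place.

Apply inverse-square spreading to bring every level to the receiver, then sum 10^(L/10).
forklift: 88 − 20·log₁₀(17.7/1.5) = 88 − 21.44 = 66.56 dB.
server rack: 71 − 20·log₁₀(5.8/1.5) = 71 − 11.75 = 59.25 dB.
diesel generator: 99 − 20·log₁₀(11.3/1.5) = 99 − 17.54 = 81.46 dB.
Σ 10^(L/10) = 1.453e+08 → L_total = 10·log₁₀(1.453e+08) = 81.62 dB.

81.6 dB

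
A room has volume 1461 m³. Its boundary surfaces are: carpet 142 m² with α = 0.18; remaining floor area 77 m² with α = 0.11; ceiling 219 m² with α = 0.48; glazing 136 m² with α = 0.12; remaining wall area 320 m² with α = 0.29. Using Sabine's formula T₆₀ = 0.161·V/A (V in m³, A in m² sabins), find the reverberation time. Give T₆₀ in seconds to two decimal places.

0.95 s

Summing Sᵢαᵢ: 142·0.18 + 77·0.11 + 219·0.48 + 136·0.12 + 320·0.29 = 248.27 m².
T₆₀ = 0.161·V/A = 0.161·1461/248.27 = 0.947 s.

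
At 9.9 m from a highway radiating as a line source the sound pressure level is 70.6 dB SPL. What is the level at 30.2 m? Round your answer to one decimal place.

65.8 dB SPL

Line-source attenuation: ΔL = 10·log₁₀(r₂/r₁) = 10·log₁₀(30.2/9.9) = 4.844 dB.
L₂ = 70.6 − 10·log₁₀(30.2/9.9) = 70.6 − 4.844 = 65.76 dB SPL.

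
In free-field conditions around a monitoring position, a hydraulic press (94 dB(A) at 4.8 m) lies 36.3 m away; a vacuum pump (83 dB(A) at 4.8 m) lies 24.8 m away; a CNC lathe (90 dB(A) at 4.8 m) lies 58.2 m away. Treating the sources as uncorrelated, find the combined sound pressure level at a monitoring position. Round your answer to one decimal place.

First find each source's level at the receiver (point-source: −20·log₁₀(r/r_ref)), then combine on an intensity basis.
hydraulic press: 94 − 20·log₁₀(36.3/4.8) = 94 − 17.57 = 76.43 dB(A).
vacuum pump: 83 − 20·log₁₀(24.8/4.8) = 83 − 14.26 = 68.74 dB(A).
CNC lathe: 90 − 20·log₁₀(58.2/4.8) = 90 − 21.67 = 68.33 dB(A).
Σ 10^(L/10) = 5.820e+07 → L_total = 10·log₁₀(5.820e+07) = 77.65 dB(A).

77.6 dB(A)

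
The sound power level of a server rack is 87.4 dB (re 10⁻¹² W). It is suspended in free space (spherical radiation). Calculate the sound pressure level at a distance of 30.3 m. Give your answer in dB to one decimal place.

Free-field spherical radiation: L_p = L_w − 10·log₁₀(4π·r²), r = 30.3 m.
4π·r² = 1.154e+04 m², 10·log₁₀ of that is 40.621 dB.
L_p = 87.4 − 40.621 = 46.78 dB.

46.8 dB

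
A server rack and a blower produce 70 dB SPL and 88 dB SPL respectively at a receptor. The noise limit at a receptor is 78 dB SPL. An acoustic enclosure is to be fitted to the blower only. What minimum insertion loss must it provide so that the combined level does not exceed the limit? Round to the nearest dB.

11 dB

The untreated sources together contribute 10^(70/10) = 1.000e+07, i.e. 70.00 dB SPL.
The limit corresponds to 10^(78/10) = 6.310e+07; subtracting the fixed part leaves 5.310e+07 for the blower, i.e. 77.25 dB SPL.
So the blower must be reduced from 88 to 77.25 dB SPL: IL = 10.75 dB.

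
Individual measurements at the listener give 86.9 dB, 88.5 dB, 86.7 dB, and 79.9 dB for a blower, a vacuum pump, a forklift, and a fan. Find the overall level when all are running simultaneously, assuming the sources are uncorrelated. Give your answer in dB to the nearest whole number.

92 dB

For uncorrelated sources the intensities add, so convert each level to linear form, sum, and take 10·log₁₀ of the total.
Σ 10^(L/10) = 10^(86.9/10) + 10^(88.5/10) + 10^(86.7/10) + 10^(79.9/10) = 1.763e+09.
L_total = 10·log₁₀(1.763e+09) = 92.46 dB.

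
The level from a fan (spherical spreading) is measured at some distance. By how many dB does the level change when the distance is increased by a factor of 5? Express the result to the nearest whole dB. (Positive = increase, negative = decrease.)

Point-source spreading: ΔL = −20·log₁₀(r₂/r₁).
ΔL = −20·log₁₀(5) = -13.98 dB.

-14 dB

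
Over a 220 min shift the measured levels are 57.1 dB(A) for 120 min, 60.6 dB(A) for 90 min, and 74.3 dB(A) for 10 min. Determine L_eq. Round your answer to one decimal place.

The energy average is taken in the linear domain: L_eq = 10·log₁₀[(Σ tᵢ·10^(Lᵢ/10))/T], T = 220 min.
Σ tᵢ·10^(Lᵢ/10) = 120·10^(57.1/10) + 90·10^(60.6/10) + 10·10^(74.3/10) = 4.340e+08.
L_eq = 10·log₁₀(4.340e+08/220) = 62.95 dB(A).

63.0 dB(A)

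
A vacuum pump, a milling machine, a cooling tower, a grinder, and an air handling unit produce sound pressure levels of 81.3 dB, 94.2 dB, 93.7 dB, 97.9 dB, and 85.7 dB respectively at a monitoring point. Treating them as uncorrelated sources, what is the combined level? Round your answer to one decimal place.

100.7 dB

For uncorrelated sources the intensities add, so convert each level to linear form, sum, and take 10·log₁₀ of the total.
Σ 10^(L/10) = 10^(81.3/10) + 10^(94.2/10) + 10^(93.7/10) + 10^(97.9/10) + 10^(85.7/10) = 1.165e+10.
L_total = 10·log₁₀(1.165e+10) = 100.66 dB.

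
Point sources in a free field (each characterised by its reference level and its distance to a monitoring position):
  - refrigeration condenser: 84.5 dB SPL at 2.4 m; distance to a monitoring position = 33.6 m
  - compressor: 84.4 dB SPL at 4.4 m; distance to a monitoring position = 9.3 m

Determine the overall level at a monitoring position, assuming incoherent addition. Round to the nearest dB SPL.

Apply inverse-square spreading to bring every level to the receiver, then sum 10^(L/10).
refrigeration condenser: 84.5 − 20·log₁₀(33.6/2.4) = 84.5 − 22.92 = 61.58 dB SPL.
compressor: 84.4 − 20·log₁₀(9.3/4.4) = 84.4 − 6.50 = 77.90 dB SPL.
Σ 10^(L/10) = 6.309e+07 → L_total = 10·log₁₀(6.309e+07) = 78.00 dB SPL.

78 dB SPL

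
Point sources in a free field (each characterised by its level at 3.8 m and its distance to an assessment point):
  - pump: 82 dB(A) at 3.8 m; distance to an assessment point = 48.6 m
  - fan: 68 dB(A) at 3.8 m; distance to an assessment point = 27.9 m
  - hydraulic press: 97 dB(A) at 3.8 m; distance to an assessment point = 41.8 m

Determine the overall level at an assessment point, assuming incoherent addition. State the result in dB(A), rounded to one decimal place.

Apply inverse-square spreading to bring every level to the receiver, then sum 10^(L/10).
pump: 82 − 20·log₁₀(48.6/3.8) = 82 − 22.14 = 59.86 dB(A).
fan: 68 − 20·log₁₀(27.9/3.8) = 68 − 17.32 = 50.68 dB(A).
hydraulic press: 97 − 20·log₁₀(41.8/3.8) = 97 − 20.83 = 76.17 dB(A).
Σ 10^(L/10) = 4.251e+07 → L_total = 10·log₁₀(4.251e+07) = 76.28 dB(A).

76.3 dB(A)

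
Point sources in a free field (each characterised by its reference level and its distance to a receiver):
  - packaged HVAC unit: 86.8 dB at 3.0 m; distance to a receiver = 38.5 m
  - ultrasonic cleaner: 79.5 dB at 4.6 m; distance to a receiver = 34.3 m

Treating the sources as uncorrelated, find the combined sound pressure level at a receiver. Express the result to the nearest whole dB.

Apply inverse-square spreading to bring every level to the receiver, then sum 10^(L/10).
packaged HVAC unit: 86.8 − 20·log₁₀(38.5/3.0) = 86.8 − 22.17 = 64.63 dB.
ultrasonic cleaner: 79.5 − 20·log₁₀(34.3/4.6) = 79.5 − 17.45 = 62.05 dB.
Σ 10^(L/10) = 4.509e+06 → L_total = 10·log₁₀(4.509e+06) = 66.54 dB.

67 dB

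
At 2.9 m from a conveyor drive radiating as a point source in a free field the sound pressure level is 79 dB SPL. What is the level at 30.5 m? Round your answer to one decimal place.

58.6 dB SPL

For a point source, L₂ = L₁ − 20·log₁₀(r₂/r₁).
L₂ = 79 − 20·log₁₀(30.5/2.9) = 79 − 20.438 = 58.56 dB SPL.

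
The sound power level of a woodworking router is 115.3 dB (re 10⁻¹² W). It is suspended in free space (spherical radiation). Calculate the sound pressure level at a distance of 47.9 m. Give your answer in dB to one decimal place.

The power spreads over a sphere of area 4π·r², so L_p = L_w − 10·log₁₀(4π·r²).
4π·r² = 2.883e+04 m², 10·log₁₀ of that is 44.599 dB.
L_p = 115.3 − 44.599 = 70.70 dB.

70.7 dB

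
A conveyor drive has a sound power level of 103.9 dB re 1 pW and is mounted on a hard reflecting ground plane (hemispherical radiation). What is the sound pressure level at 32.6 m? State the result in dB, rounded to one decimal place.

65.7 dB

The power spreads over a hemisphere of area 2π·r², so L_p = L_w − 10·log₁₀(2π·r²).
2π·r² = 6678 m², 10·log₁₀ of that is 38.246 dB.
L_p = 103.9 − 38.246 = 65.65 dB.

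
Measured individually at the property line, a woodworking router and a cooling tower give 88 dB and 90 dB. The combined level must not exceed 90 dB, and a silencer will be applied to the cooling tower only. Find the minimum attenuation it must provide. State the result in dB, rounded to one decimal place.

The untreated sources together contribute 10^(88/10) = 6.310e+08, i.e. 88.00 dB.
The limit corresponds to 10^(90/10) = 1.000e+09; subtracting the fixed part leaves 3.690e+08 for the cooling tower, i.e. 85.67 dB.
Required insertion loss = 90 − 85.67 = 4.33 dB.

4.3 dB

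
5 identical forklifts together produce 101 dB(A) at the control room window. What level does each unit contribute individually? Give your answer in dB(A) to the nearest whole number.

Dividing the total intensity by 5 lowers the level by 10·log₁₀ 5 = 6.990 dB: L₁ = 101 − 6.990.

94 dB(A)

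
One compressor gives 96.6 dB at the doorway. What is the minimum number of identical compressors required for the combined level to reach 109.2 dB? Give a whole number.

19

Need L₁ + 10·log₁₀ N ≥ 109.2, i.e. log₁₀ N ≥ 1.26.
N ≥ 10^(12.6/10) = 18.197, so N = 19.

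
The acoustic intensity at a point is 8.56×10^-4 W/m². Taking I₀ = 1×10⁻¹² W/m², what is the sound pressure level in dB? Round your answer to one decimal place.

L = 10·log₁₀(I/I₀) = 10·log₁₀(8.56×10^-4/10⁻¹²) = 10·log₁₀(8.56×10^8).
L = 10·(0.9325 + 8) = 89.32 dB.

89.3 dB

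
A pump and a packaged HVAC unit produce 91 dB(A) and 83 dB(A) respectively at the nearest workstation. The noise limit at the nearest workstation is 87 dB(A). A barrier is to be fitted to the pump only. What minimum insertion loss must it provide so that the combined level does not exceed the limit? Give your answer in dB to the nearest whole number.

Fixed contribution from the other source: Σ 10^(L/10) = 10^(83/10) = 1.995e+08 (83.00 dB(A)).
To meet 87 dB(A) overall, the treated pump may contribute at most 10^(87/10) − 1.995e+08 = 3.017e+08, i.e. 84.80 dB(A).
So the pump must be reduced from 91 to 84.80 dB(A): IL = 6.20 dB.

6 dB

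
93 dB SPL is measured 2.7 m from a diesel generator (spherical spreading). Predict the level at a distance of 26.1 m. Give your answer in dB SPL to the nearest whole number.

Spherical spreading from a point source gives a 20·log₁₀(r₂/r₁) drop.
L₂ = 93 − 20·log₁₀(26.1/2.7) = 93 − 19.706 = 73.29 dB SPL.

73 dB SPL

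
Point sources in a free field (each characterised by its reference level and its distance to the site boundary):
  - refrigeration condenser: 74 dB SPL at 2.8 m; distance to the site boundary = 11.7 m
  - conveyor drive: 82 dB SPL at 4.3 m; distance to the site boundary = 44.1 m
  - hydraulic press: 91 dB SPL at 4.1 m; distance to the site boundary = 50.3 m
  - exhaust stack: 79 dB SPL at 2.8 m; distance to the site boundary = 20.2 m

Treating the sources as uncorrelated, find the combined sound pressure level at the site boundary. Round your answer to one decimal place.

71.1 dB SPL

First find each source's level at the receiver (point-source: −20·log₁₀(r/r_ref)), then combine on an intensity basis.
refrigeration condenser: 74 − 20·log₁₀(11.7/2.8) = 74 − 12.42 = 61.58 dB SPL.
conveyor drive: 82 − 20·log₁₀(44.1/4.3) = 82 − 20.22 = 61.78 dB SPL.
hydraulic press: 91 − 20·log₁₀(50.3/4.1) = 91 − 21.78 = 69.22 dB SPL.
exhaust stack: 79 − 20·log₁₀(20.2/2.8) = 79 − 17.16 = 61.84 dB SPL.
Σ 10^(L/10) = 1.284e+07 → L_total = 10·log₁₀(1.284e+07) = 71.08 dB SPL.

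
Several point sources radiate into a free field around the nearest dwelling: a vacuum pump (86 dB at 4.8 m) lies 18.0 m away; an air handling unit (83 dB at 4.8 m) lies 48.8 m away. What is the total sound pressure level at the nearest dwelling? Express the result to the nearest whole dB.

Apply inverse-square spreading to bring every level to the receiver, then sum 10^(L/10).
vacuum pump: 86 − 20·log₁₀(18.0/4.8) = 86 − 11.48 = 74.52 dB.
air handling unit: 83 − 20·log₁₀(48.8/4.8) = 83 − 20.14 = 62.86 dB.
Σ 10^(L/10) = 3.024e+07 → L_total = 10·log₁₀(3.024e+07) = 74.81 dB.

75 dB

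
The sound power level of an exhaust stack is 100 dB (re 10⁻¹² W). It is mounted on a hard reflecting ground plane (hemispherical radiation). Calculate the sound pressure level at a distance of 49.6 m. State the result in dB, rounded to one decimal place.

58.1 dB

L_p = L_w − 10·log₁₀(2π·r²) with r = 49.6 m.
2π·r² = 1.546e+04 m², 10·log₁₀ of that is 41.891 dB.
L_p = 100 − 41.891 = 58.11 dB.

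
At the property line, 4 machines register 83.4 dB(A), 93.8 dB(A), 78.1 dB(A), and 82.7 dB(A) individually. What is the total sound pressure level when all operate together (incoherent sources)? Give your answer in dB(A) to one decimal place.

94.6 dB(A)

Incoherent sources combine by intensity addition: L_total = 10·log₁₀(Σ 10^(L_i/10)).
Σ 10^(L/10) = 10^(83.4/10) + 10^(93.8/10) + 10^(78.1/10) + 10^(82.7/10) = 2.868e+09.
L_total = 10·log₁₀(2.868e+09) = 94.58 dB(A).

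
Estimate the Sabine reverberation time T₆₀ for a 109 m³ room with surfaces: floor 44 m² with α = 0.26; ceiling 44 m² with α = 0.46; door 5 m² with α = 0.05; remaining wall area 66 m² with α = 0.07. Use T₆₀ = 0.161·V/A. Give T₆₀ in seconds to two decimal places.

0.48 s

A = Σ Sᵢαᵢ = 44·0.26 + 44·0.46 + 5·0.05 + 66·0.07 = 36.55 m².
T₆₀ = 0.161 × 109 / 36.55 = 0.480 s.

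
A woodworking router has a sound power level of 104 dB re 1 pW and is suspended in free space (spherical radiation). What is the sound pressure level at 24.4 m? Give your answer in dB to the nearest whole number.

65 dB

L_p = L_w − 10·log₁₀(4π·r²) with r = 24.4 m.
4π·r² = 7482 m², 10·log₁₀ of that is 38.740 dB.
L_p = 104 − 38.740 = 65.26 dB.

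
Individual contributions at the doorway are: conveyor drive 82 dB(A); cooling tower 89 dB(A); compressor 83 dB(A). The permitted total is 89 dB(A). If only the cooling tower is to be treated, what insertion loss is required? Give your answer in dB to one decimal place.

Fixed contribution from the other sources: Σ 10^(L/10) = 10^(82/10) + 10^(83/10) = 3.580e+08 (85.54 dB(A)).
To meet 89 dB(A) overall, the treated cooling tower may contribute at most 10^(89/10) − 3.580e+08 = 4.363e+08, i.e. 86.40 dB(A).
So the cooling tower must be reduced from 89 to 86.40 dB(A): IL = 2.60 dB.

2.6 dB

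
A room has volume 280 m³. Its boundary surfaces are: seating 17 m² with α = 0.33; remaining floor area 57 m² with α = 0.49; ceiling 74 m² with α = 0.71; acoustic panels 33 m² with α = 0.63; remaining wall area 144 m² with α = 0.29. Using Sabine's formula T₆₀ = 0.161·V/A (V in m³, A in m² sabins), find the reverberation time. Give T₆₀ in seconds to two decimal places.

0.30 s

Total absorption A = 17·0.33 + 57·0.49 + 74·0.71 + 33·0.63 + 144·0.29 = 148.63 m² sabins.
T₆₀ = 0.161·V/A = 0.161·280/148.63 = 0.303 s.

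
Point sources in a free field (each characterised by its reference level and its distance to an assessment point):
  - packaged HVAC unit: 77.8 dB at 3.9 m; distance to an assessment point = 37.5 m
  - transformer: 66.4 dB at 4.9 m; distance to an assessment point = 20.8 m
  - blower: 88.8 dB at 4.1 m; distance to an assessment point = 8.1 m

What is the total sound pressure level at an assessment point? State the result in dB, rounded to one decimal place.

Propagate each source to the receiver with L = L_ref − 20·log₁₀(r/r_ref), then add intensities.
packaged HVAC unit: 77.8 − 20·log₁₀(37.5/3.9) = 77.8 − 19.66 = 58.14 dB.
transformer: 66.4 − 20·log₁₀(20.8/4.9) = 66.4 − 12.56 = 53.84 dB.
blower: 88.8 − 20·log₁₀(8.1/4.1) = 88.8 − 5.91 = 82.89 dB.
Σ 10^(L/10) = 1.952e+08 → L_total = 10·log₁₀(1.952e+08) = 82.91 dB.

82.9 dB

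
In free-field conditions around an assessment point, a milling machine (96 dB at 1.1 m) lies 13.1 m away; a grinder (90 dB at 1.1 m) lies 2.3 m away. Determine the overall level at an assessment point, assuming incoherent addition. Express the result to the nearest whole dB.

First find each source's level at the receiver (point-source: −20·log₁₀(r/r_ref)), then combine on an intensity basis.
milling machine: 96 − 20·log₁₀(13.1/1.1) = 96 − 21.52 = 74.48 dB.
grinder: 90 − 20·log₁₀(2.3/1.1) = 90 − 6.41 = 83.59 dB.
Σ 10^(L/10) = 2.568e+08 → L_total = 10·log₁₀(2.568e+08) = 84.10 dB.

84 dB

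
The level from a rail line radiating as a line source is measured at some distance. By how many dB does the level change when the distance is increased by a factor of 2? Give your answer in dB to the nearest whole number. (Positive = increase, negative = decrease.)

-3 dB

Line-source spreading: ΔL = −10·log₁₀(r₂/r₁).
ΔL = −10·log₁₀(2) = -3.01 dB.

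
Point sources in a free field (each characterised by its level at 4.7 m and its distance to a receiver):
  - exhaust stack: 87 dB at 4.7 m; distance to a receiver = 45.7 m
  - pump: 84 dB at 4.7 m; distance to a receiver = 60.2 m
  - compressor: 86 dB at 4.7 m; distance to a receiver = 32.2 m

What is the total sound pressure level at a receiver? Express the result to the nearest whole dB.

Propagate each source to the receiver with L = L_ref − 20·log₁₀(r/r_ref), then add intensities.
exhaust stack: 87 − 20·log₁₀(45.7/4.7) = 87 − 19.76 = 67.24 dB.
pump: 84 − 20·log₁₀(60.2/4.7) = 84 − 22.15 = 61.85 dB.
compressor: 86 − 20·log₁₀(32.2/4.7) = 86 − 16.72 = 69.28 dB.
Σ 10^(L/10) = 1.531e+07 → L_total = 10·log₁₀(1.531e+07) = 71.85 dB.

72 dB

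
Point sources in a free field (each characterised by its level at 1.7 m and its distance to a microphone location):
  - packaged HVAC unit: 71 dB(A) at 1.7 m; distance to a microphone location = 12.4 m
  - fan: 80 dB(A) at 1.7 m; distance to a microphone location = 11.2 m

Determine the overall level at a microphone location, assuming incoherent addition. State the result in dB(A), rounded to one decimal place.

Propagate each source to the receiver with L = L_ref − 20·log₁₀(r/r_ref), then add intensities.
packaged HVAC unit: 71 − 20·log₁₀(12.4/1.7) = 71 − 17.26 = 53.74 dB(A).
fan: 80 − 20·log₁₀(11.2/1.7) = 80 − 16.38 = 63.62 dB(A).
Σ 10^(L/10) = 2.541e+06 → L_total = 10·log₁₀(2.541e+06) = 64.05 dB(A).

64.0 dB(A)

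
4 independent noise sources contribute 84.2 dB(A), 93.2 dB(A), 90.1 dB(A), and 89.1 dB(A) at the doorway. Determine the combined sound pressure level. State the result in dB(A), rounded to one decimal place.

96.2 dB(A)

For uncorrelated sources the intensities add, so convert each level to linear form, sum, and take 10·log₁₀ of the total.
Σ 10^(L/10) = 10^(84.2/10) + 10^(93.2/10) + 10^(90.1/10) + 10^(89.1/10) = 4.188e+09.
L_total = 10·log₁₀(4.188e+09) = 96.22 dB(A).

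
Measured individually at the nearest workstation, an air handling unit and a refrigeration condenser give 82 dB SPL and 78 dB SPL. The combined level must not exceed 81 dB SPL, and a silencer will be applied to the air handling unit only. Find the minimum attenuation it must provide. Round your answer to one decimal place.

4.0 dB

Fixed contribution from the other source: Σ 10^(L/10) = 10^(78/10) = 6.310e+07 (78.00 dB SPL).
To meet 81 dB SPL overall, the treated air handling unit may contribute at most 10^(81/10) − 6.310e+07 = 6.280e+07, i.e. 77.98 dB SPL.
Required insertion loss = 82 − 77.98 = 4.02 dB.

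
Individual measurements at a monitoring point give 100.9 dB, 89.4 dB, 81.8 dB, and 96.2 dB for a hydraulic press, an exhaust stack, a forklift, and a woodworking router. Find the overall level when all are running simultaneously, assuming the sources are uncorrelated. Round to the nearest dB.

For uncorrelated sources the intensities add, so convert each level to linear form, sum, and take 10·log₁₀ of the total.
Σ 10^(L/10) = 10^(100.9/10) + 10^(89.4/10) + 10^(81.8/10) + 10^(96.2/10) = 1.749e+10.
L_total = 10·log₁₀(1.749e+10) = 102.43 dB.

102 dB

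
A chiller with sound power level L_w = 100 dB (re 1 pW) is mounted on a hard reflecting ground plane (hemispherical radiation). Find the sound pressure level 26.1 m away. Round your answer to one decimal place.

L_p = L_w − 10·log₁₀(2π·r²) with r = 26.1 m.
2π·r² = 4280 m², 10·log₁₀ of that is 36.315 dB.
L_p = 100 − 36.315 = 63.69 dB.

63.7 dB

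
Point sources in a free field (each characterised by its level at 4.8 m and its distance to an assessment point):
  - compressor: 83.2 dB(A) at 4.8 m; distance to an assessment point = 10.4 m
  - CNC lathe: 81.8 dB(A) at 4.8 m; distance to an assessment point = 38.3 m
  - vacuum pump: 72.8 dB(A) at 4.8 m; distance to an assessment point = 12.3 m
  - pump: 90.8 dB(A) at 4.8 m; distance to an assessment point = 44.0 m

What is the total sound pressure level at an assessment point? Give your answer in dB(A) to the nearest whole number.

78 dB(A)

Propagate each source to the receiver with L = L_ref − 20·log₁₀(r/r_ref), then add intensities.
compressor: 83.2 − 20·log₁₀(10.4/4.8) = 83.2 − 6.72 = 76.48 dB(A).
CNC lathe: 81.8 − 20·log₁₀(38.3/4.8) = 81.8 − 18.04 = 63.76 dB(A).
vacuum pump: 72.8 − 20·log₁₀(12.3/4.8) = 72.8 − 8.17 = 64.63 dB(A).
pump: 90.8 − 20·log₁₀(44.0/4.8) = 90.8 − 19.24 = 71.56 dB(A).
Σ 10^(L/10) = 6.409e+07 → L_total = 10·log₁₀(6.409e+07) = 78.07 dB(A).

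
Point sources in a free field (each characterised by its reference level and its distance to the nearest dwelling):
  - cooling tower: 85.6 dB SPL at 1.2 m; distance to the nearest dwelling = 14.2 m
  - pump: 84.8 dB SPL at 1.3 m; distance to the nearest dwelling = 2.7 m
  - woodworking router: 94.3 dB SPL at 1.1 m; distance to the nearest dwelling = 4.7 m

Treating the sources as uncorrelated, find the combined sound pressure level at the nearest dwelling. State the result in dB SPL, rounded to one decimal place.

First find each source's level at the receiver (point-source: −20·log₁₀(r/r_ref)), then combine on an intensity basis.
cooling tower: 85.6 − 20·log₁₀(14.2/1.2) = 85.6 − 21.46 = 64.14 dB SPL.
pump: 84.8 − 20·log₁₀(2.7/1.3) = 84.8 − 6.35 = 78.45 dB SPL.
woodworking router: 94.3 − 20·log₁₀(4.7/1.1) = 94.3 − 12.61 = 81.69 dB SPL.
Σ 10^(L/10) = 2.200e+08 → L_total = 10·log₁₀(2.200e+08) = 83.42 dB SPL.

83.4 dB SPL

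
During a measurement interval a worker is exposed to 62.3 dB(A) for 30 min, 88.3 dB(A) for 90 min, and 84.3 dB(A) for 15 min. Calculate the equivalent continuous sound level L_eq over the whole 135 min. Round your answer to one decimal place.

86.8 dB(A)

L_eq = 10·log₁₀[(1/T)·Σ tᵢ·10^(Lᵢ/10)] with T = 135 min.
Σ tᵢ·10^(Lᵢ/10) = 30·10^(62.3/10) + 90·10^(88.3/10) + 15·10^(84.3/10) = 6.494e+10.
L_eq = 10·log₁₀(6.494e+10/135) = 86.82 dB(A).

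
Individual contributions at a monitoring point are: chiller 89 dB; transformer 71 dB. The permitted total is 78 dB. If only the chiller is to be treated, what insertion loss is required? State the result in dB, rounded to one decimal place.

Everything except the chiller sums to 10^(71/10) = 1.259e+07 in linear terms, 71.00 dB.
The limit corresponds to 10^(78/10) = 6.310e+07; subtracting the fixed part leaves 5.051e+07 for the chiller, i.e. 77.03 dB.
Required insertion loss = 89 − 77.03 = 11.97 dB.

12.0 dB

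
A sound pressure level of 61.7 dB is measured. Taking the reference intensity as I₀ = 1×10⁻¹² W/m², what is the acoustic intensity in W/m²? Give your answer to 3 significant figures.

1.48e-06 W/m²

I = I₀·10^(L/10) = 10⁻¹² × 10^(61.7/10) = 10^(-5.830).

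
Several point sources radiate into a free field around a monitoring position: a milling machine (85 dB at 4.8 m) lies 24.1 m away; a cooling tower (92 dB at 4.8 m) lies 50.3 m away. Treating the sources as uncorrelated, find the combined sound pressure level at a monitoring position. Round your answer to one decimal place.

First find each source's level at the receiver (point-source: −20·log₁₀(r/r_ref)), then combine on an intensity basis.
milling machine: 85 − 20·log₁₀(24.1/4.8) = 85 − 14.02 = 70.98 dB.
cooling tower: 92 − 20·log₁₀(50.3/4.8) = 92 − 20.41 = 71.59 dB.
Σ 10^(L/10) = 2.698e+07 → L_total = 10·log₁₀(2.698e+07) = 74.31 dB.

74.3 dB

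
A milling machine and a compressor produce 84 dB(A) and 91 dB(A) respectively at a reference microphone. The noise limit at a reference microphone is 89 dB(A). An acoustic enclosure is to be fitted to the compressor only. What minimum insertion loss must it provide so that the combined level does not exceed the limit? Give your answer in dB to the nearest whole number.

4 dB

The untreated sources together contribute 10^(84/10) = 2.512e+08, i.e. 84.00 dB(A).
The limit corresponds to 10^(89/10) = 7.943e+08; subtracting the fixed part leaves 5.431e+08 for the compressor, i.e. 87.35 dB(A).
Required insertion loss = 91 − 87.35 = 3.65 dB.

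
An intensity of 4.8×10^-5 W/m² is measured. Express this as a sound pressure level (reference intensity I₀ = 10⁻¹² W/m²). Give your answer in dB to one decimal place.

76.8 dB

L = 10·log₁₀(I/I₀) = 10·log₁₀(4.8×10^-5/10⁻¹²) = 10·log₁₀(4.8×10^7).
L = 10·(0.6812 + 7) = 76.81 dB.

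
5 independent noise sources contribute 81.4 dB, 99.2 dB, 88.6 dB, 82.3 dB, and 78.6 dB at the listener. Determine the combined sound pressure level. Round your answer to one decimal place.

For uncorrelated sources the intensities add, so convert each level to linear form, sum, and take 10·log₁₀ of the total.
Σ 10^(L/10) = 10^(81.4/10) + 10^(99.2/10) + 10^(88.6/10) + 10^(82.3/10) + 10^(78.6/10) = 9.422e+09.
L_total = 10·log₁₀(9.422e+09) = 99.74 dB.

99.7 dB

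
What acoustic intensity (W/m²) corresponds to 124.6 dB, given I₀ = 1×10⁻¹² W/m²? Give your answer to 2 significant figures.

2.9 W/m²

L = 10·log₁₀(I/I₀) ⇒ I = I₀·10^(L/10) = 10⁻¹² × 10^12.46.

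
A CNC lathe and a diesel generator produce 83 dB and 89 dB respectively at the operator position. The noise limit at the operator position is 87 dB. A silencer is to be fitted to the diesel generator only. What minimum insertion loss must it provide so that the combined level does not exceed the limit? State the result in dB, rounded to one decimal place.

Everything except the diesel generator sums to 10^(83/10) = 1.995e+08 in linear terms, 83.00 dB.
The limit corresponds to 10^(87/10) = 5.012e+08; subtracting the fixed part leaves 3.017e+08 for the diesel generator, i.e. 84.80 dB.
Required insertion loss = 89 − 84.80 = 4.20 dB.

4.2 dB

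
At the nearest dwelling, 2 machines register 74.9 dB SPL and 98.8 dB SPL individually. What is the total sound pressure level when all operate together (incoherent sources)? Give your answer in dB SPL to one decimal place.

For uncorrelated sources the intensities add, so convert each level to linear form, sum, and take 10·log₁₀ of the total.
Σ 10^(L/10) = 10^(74.9/10) + 10^(98.8/10) = 7.617e+09.
L_total = 10·log₁₀(7.617e+09) = 98.82 dB SPL.

98.8 dB SPL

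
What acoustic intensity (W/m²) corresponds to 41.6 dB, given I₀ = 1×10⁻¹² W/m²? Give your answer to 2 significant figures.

L = 10·log₁₀(I/I₀) ⇒ I = I₀·10^(L/10) = 10⁻¹² × 10^4.16.

1.4e-08 W/m²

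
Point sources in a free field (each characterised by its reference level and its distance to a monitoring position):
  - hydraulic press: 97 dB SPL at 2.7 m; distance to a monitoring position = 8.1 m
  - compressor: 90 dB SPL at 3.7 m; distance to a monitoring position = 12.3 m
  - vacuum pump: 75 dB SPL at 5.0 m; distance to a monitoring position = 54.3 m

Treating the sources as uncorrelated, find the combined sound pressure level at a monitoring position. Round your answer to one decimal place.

Apply inverse-square spreading to bring every level to the receiver, then sum 10^(L/10).
hydraulic press: 97 − 20·log₁₀(8.1/2.7) = 97 − 9.54 = 87.46 dB SPL.
compressor: 90 − 20·log₁₀(12.3/3.7) = 90 − 10.43 = 79.57 dB SPL.
vacuum pump: 75 − 20·log₁₀(54.3/5.0) = 75 − 20.72 = 54.28 dB SPL.
Σ 10^(L/10) = 6.476e+08 → L_total = 10·log₁₀(6.476e+08) = 88.11 dB SPL.

88.1 dB SPL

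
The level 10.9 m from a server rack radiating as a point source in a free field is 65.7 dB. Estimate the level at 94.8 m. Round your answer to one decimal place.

For a point source, L₂ = L₁ − 20·log₁₀(r₂/r₁).
L₂ = 65.7 − 20·log₁₀(94.8/10.9) = 65.7 − 18.788 = 46.91 dB.

46.9 dB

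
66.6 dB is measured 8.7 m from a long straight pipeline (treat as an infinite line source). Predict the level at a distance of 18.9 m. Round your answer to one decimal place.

Cylindrical spreading from a line source gives a 10·log₁₀(r₂/r₁) drop.
L₂ = 66.6 − 10·log₁₀(18.9/8.7) = 66.6 − 3.369 = 63.23 dB.

63.2 dB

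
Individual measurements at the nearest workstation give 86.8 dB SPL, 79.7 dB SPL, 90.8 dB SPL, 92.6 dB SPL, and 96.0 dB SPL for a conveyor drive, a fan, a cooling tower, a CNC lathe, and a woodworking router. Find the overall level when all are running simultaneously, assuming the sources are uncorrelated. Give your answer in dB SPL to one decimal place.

98.8 dB SPL

Incoherent sources combine by intensity addition: L_total = 10·log₁₀(Σ 10^(L_i/10)).
Σ 10^(L/10) = 10^(86.8/10) + 10^(79.7/10) + 10^(90.8/10) + 10^(92.6/10) + 10^(96.0/10) = 7.575e+09.
L_total = 10·log₁₀(7.575e+09) = 98.79 dB SPL.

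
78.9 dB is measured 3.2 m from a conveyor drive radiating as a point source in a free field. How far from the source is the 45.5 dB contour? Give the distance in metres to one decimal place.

149.7 m

For a point source L₁ − L₂ = 20·log₁₀(r₂/r₁), so r₂ = r₁·10^((L₁−L₂)/20).
r₂ = 3.2·10^((78.9−45.5)/20) = 3.2·10^(33.4/20) = 149.68 m.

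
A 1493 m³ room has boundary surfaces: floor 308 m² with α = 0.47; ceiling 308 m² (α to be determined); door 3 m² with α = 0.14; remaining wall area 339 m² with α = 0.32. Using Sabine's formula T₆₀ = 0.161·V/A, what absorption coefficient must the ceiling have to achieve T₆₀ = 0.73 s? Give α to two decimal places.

0.25

From T₆₀ = 0.161·V/A, the target T₆₀ = 0.73 s needs A = 0.161·1493/0.73 = 329.28 m².
Absorption from the other surfaces = 308·0.47 + 3·0.14 + 339·0.32 = 253.66 m², so the ceiling must supply 75.62 m² over 308 m².
α = 75.62/308 = 0.246.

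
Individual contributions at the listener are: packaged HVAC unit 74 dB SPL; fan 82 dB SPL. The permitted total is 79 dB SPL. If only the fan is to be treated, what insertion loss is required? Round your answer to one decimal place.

The untreated sources together contribute 10^(74/10) = 2.512e+07, i.e. 74.00 dB SPL.
To meet 79 dB SPL overall, the treated fan may contribute at most 10^(79/10) − 2.512e+07 = 5.431e+07, i.e. 77.35 dB SPL.
So the fan must be reduced from 82 to 77.35 dB SPL: IL = 4.65 dB.

4.7 dB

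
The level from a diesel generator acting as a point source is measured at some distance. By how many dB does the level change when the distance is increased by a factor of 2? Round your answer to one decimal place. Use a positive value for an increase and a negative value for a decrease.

-6.0 dB

With spherical spreading the level changes by −20·log₁₀(r₂/r₁).
ΔL = −20·log₁₀(2) = -6.02 dB.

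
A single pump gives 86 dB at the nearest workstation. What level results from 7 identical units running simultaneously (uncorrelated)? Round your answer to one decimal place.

94.5 dB

With 7 equal, uncorrelated contributions the intensity is 7× that of one unit, giving a rise of 10·log₁₀ 7.
L_total = 86 + 10·log₁₀(7) = 86 + 8.451 = 94.45 dB.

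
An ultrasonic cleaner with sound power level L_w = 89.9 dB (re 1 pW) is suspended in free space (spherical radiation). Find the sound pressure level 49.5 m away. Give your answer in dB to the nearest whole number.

L_p = L_w − 10·log₁₀(4π·r²) with r = 49.5 m.
4π·r² = 3.079e+04 m², 10·log₁₀ of that is 44.884 dB.
L_p = 89.9 − 44.884 = 45.02 dB.

45 dB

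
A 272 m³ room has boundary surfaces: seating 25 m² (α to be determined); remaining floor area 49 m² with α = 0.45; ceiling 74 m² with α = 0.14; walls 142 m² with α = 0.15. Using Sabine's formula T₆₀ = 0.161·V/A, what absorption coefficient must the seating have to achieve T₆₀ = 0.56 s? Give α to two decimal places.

A = 0.161·V/T₆₀ = 0.161·272/0.56 = 78.20 m² sabins.
Absorption from the other surfaces = 49·0.45 + 74·0.14 + 142·0.15 = 53.71 m², so the seating must supply 24.49 m² over 25 m².
α = 24.49/25 = 0.980.

0.98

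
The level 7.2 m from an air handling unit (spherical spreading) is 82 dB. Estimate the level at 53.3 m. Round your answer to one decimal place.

64.6 dB

Spherical spreading from a point source gives a 20·log₁₀(r₂/r₁) drop.
L₂ = 82 − 20·log₁₀(53.3/7.2) = 82 − 17.388 = 64.61 dB.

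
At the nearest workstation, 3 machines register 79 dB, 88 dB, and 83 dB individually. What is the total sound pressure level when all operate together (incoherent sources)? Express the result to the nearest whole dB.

90 dB

For uncorrelated sources the intensities add, so convert each level to linear form, sum, and take 10·log₁₀ of the total.
Σ 10^(L/10) = 10^(79/10) + 10^(88/10) + 10^(83/10) = 9.099e+08.
L_total = 10·log₁₀(9.099e+08) = 89.59 dB.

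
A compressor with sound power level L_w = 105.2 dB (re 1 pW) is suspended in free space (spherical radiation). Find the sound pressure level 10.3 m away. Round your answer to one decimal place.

The power spreads over a sphere of area 4π·r², so L_p = L_w − 10·log₁₀(4π·r²).
4π·r² = 1333 m², 10·log₁₀ of that is 31.249 dB.
L_p = 105.2 − 31.249 = 73.95 dB.

74.0 dB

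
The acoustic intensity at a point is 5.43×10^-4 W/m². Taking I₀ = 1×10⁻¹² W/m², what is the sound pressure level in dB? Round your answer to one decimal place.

L = 10·log₁₀(I/I₀) = 10·log₁₀(5.43×10^-4/10⁻¹²) = 10·log₁₀(5.43×10^8).
L = 10·(0.7348 + 8) = 87.35 dB.

87.3 dB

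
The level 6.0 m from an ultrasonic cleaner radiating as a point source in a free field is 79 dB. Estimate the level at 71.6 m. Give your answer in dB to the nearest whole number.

57 dB

Spherical spreading from a point source gives a 20·log₁₀(r₂/r₁) drop.
L₂ = 79 − 20·log₁₀(71.6/6.0) = 79 − 21.535 = 57.46 dB.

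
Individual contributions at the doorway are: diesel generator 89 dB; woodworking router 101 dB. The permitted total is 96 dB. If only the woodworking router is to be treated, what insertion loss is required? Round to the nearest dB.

Everything except the woodworking router sums to 10^(89/10) = 7.943e+08 in linear terms, 89.00 dB.
To meet 96 dB overall, the treated woodworking router may contribute at most 10^(96/10) − 7.943e+08 = 3.187e+09, i.e. 95.03 dB.
So the woodworking router must be reduced from 101 to 95.03 dB: IL = 5.97 dB.

6 dB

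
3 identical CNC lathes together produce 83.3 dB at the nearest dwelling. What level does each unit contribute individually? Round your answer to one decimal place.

Dividing the total intensity by 3 lowers the level by 10·log₁₀ 3 = 4.771 dB: L₁ = 83.3 − 4.771.

78.5 dB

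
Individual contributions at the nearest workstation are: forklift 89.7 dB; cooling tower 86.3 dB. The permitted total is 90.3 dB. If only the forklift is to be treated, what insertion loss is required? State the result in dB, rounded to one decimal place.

1.6 dB

Everything except the forklift sums to 10^(86.3/10) = 4.266e+08 in linear terms, 86.30 dB.
The limit corresponds to 10^(90.3/10) = 1.072e+09; subtracting the fixed part leaves 6.449e+08 for the forklift, i.e. 88.10 dB.
Required insertion loss = 89.7 − 88.10 = 1.60 dB.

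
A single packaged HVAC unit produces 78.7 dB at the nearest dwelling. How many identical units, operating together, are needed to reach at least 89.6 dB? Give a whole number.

13

Need L₁ + 10·log₁₀ N ≥ 89.6, i.e. log₁₀ N ≥ 1.09.
N ≥ 10^(10.9/10) = 12.303, so N = 13.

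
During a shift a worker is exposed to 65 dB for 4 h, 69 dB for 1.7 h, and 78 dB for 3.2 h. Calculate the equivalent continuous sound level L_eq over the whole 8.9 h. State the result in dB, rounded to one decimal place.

74.1 dB

L_eq = 10·log₁₀[(1/T)·Σ tᵢ·10^(Lᵢ/10)] with T = 8.9 h.
Σ tᵢ·10^(Lᵢ/10) = 4·10^(65/10) + 1.7·10^(69/10) + 3.2·10^(78/10) = 2.281e+08.
L_eq = 10·log₁₀(2.281e+08/8.9) = 74.09 dB.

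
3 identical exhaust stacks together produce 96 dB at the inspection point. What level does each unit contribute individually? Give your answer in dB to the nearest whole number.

Dividing the total intensity by 3 lowers the level by 10·log₁₀ 3 = 4.771 dB: L₁ = 96 − 4.771.

91 dB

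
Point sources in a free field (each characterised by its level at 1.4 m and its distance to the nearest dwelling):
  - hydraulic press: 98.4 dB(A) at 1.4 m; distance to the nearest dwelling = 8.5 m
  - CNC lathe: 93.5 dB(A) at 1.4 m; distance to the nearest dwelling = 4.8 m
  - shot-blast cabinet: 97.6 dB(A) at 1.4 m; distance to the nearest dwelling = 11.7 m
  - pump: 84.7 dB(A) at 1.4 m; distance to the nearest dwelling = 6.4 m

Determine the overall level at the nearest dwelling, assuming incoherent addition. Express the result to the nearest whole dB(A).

87 dB(A)

First find each source's level at the receiver (point-source: −20·log₁₀(r/r_ref)), then combine on an intensity basis.
hydraulic press: 98.4 − 20·log₁₀(8.5/1.4) = 98.4 − 15.67 = 82.73 dB(A).
CNC lathe: 93.5 − 20·log₁₀(4.8/1.4) = 93.5 − 10.70 = 82.80 dB(A).
shot-blast cabinet: 97.6 − 20·log₁₀(11.7/1.4) = 97.6 − 18.44 = 79.16 dB(A).
pump: 84.7 − 20·log₁₀(6.4/1.4) = 84.7 − 13.20 = 71.50 dB(A).
Σ 10^(L/10) = 4.746e+08 → L_total = 10·log₁₀(4.746e+08) = 86.76 dB(A).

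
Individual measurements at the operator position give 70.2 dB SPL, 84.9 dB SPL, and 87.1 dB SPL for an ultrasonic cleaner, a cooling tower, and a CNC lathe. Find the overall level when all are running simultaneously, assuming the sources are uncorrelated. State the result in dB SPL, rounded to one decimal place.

89.2 dB SPL

Incoherent sources combine by intensity addition: L_total = 10·log₁₀(Σ 10^(L_i/10)).
Σ 10^(L/10) = 10^(70.2/10) + 10^(84.9/10) + 10^(87.1/10) = 8.324e+08.
L_total = 10·log₁₀(8.324e+08) = 89.20 dB SPL.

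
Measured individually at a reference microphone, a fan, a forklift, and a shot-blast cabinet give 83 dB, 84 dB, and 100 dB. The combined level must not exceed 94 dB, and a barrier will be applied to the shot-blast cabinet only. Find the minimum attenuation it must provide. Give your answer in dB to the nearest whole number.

7 dB

Fixed contribution from the other sources: Σ 10^(L/10) = 10^(83/10) + 10^(84/10) = 4.507e+08 (86.54 dB).
The limit corresponds to 10^(94/10) = 2.512e+09; subtracting the fixed part leaves 2.061e+09 for the shot-blast cabinet, i.e. 93.14 dB.
So the shot-blast cabinet must be reduced from 100 to 93.14 dB: IL = 6.86 dB.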